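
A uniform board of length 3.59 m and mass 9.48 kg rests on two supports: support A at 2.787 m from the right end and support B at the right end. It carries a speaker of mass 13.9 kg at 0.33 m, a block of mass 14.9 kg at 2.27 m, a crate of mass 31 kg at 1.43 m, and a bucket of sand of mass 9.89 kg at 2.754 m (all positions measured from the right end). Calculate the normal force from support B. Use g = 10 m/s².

Sum moments about support A (its reaction then has zero moment arm).
Beam weight: 9.48 × 10 = 94.8 N down at 1.795 m → arm 0.992 m, τ = 94.8 × 0.992 = 94.04 N·m clockwise.
Speaker: 13.9 × 10 = 139 N down at 0.33 m → arm 2.457 m, τ = 139 × 2.457 = 341.5 N·m clockwise.
Block: 14.9 × 10 = 149 N down at 2.27 m → arm 0.517 m, τ = 149 × 0.517 = 77.03 N·m clockwise.
Crate: 31 × 10 = 310 N down at 1.43 m → arm 1.357 m, τ = 310 × 1.357 = 420.7 N·m clockwise.
Bucket of sand: 9.89 × 10 = 98.9 N down at 2.754 m → arm 0.033 m, τ = 98.9 × 0.033 = 3.264 N·m clockwise.
Net load moment about support A = 936.5 N·m clockwise.
Reaction R at support B is upward at 0 m, arm 2.787 m → moment R × 2.787 counterclockwise.
For rotational equilibrium, R × 2.787 = 936.5, so R = 336 N.

R_B ≈ 336 N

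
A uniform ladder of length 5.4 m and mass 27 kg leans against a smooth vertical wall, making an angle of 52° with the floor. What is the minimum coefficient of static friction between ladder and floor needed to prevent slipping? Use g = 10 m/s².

Choose the foot of the ladder as the axis so the floor normal and friction both act there and drop out.
Ladder weight 27×10 = 270 N acts at 2.7 m along the ladder; its horizontal arm is 2.7·cos52° = 1.662 m → τ = 448.7 N·m clockwise.
Wall normal N acts horizontally at the top; its moment arm is the height L sinθ = 5.4·sin52° = 4.255 m, counterclockwise.
Στ = 0 ⇒ N × 4.255 = 448.7 ⇒ N = 105.5 N.
ΣFx = 0 ⇒ f = N_wall = 105.5 N. ΣFy = 0 ⇒ N_floor = 270 N.
μ_min = f / N_floor = 105.5 / 270 = 0.391.

μ_min ≈ 0.391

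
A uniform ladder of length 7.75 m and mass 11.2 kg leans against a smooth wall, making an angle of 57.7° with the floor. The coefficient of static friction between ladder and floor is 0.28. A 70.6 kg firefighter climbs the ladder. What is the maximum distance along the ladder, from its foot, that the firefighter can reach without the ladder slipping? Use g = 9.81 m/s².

Taking torques about the foot of the ladder:
Ladder weight 11.2×9.81 = 109.9 N acts at 3.875 m along the ladder; its horizontal arm is 3.875·cos57.7° = 2.071 m → τ = 227.6 N·m clockwise.
Firefighter weight 70.6×9.81 = 692.6 N at distance d → arm d·cos57.7° → τ = 692.6·d·0.5344 clockwise.
Wall normal N at the top has arm L sinθ = 6.551 m counterclockwise, so Στ = 0 gives N·6.551 = 227.6 + 370.1·d.
ΣFy = 0 ⇒ N_floor = 802.5 N, so the maximum friction is μ_s·N_floor = 0.28×802.5 = 224.7 N. ΣFx = 0 ⇒ N_wall = f, so at the slipping point N = 224.7 N.
Substituting: 224.7×6.551 = 227.6 + 370.1·d ⇒ d = (1472 − 227.6) / 370.1 = 3.36 m.

d ≈ 3.36 m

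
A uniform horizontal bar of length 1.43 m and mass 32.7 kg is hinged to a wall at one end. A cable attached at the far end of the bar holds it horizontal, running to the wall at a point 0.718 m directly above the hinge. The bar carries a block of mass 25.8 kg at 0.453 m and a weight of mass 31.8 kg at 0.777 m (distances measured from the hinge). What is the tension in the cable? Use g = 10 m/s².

Take moments about the hinge.
Beam weight: 32.7 × 10 = 327 N down at 0.715 m → arm 0.715 m, τ = 327 × 0.715 = 233.8 N·m clockwise.
Block: 25.8 × 10 = 258 N down at 0.453 m → arm 0.453 m, τ = 258 × 0.453 = 116.9 N·m clockwise.
Weight: 31.8 × 10 = 318 N down at 0.777 m → arm 0.777 m, τ = 318 × 0.777 = 247.1 N·m clockwise.
Total clockwise load moment = 597.8 N·m.
The cable tension T acts at 1.43 m; only its component perpendicular to the bar, T sinθ, produces torque. sinθ = h/√(h²+d²) = 0.718/√(0.718²+1.43²) = 0.4487.
Setting net torque to zero: T × 1.43 × 0.4487 = 597.8 → T = 597.8 / 0.6416 = 932 N.

T ≈ 932 N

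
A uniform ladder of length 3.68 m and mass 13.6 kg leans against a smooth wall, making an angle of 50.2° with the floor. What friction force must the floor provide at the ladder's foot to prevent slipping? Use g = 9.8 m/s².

Take moments about the foot of the ladder.
Ladder weight 13.6×9.8 = 133.3 N acts at 1.84 m along the ladder; its horizontal arm is 1.84·cos50.2° = 1.178 m → τ = 157 N·m clockwise.
Wall normal N acts horizontally at the top; its moment arm is the height L sinθ = 3.68·sin50.2° = 2.827 m, counterclockwise.
Στ = 0 ⇒ N × 2.827 = 157 ⇒ N = 55.5 N.
ΣFx = 0: friction at the foot balances the wall's push, so f = N_wall = 55.5 N.

f ≈ 55.5 N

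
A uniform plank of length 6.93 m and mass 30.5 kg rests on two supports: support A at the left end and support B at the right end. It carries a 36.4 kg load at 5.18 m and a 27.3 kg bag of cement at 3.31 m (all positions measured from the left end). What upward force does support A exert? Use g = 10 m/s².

R_A ≈ 387 N

Choose support B as the axis so its reaction then has zero moment arm.
Beam weight: 30.5 × 10 = 305 N down at 3.465 m → arm 3.465 m, τ = 305 × 3.465 = 1057 N·m counterclockwise.
Load: 36.4 × 10 = 364 N down at 5.18 m → arm 1.75 m, τ = 364 × 1.75 = 637 N·m counterclockwise.
Bag of cement: 27.3 × 10 = 273 N down at 3.31 m → arm 3.62 m, τ = 273 × 3.62 = 988.3 N·m counterclockwise.
Net load moment about support B = 2682 N·m counterclockwise.
Reaction R at support A is upward at 0 m, arm 6.93 m → moment R × 6.93 clockwise.
Balancing moments: R × 6.93 = 2682, giving R = 387 N.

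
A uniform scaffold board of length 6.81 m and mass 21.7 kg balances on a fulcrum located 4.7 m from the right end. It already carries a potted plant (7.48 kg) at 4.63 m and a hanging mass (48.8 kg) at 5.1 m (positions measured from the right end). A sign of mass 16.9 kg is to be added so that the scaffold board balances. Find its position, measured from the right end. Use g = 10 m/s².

x ≈ 5.24 m from the right end

Sum moments about the fulcrum (at 4.7 m from the right end) (the support reaction has zero arm there).
Beam weight: 21.7 × 10 = 217 N down at 3.405 m → arm 1.295 m, τ = 217 × 1.295 = 281 N·m clockwise.
Potted plant: 7.48 × 10 = 74.8 N down at 4.63 m → arm 0.07 m, τ = 74.8 × 0.07 = 5.236 N·m clockwise.
Hanging mass: 48.8 × 10 = 488 N down at 5.1 m → arm 0.4 m, τ = 488 × 0.4 = 195.2 N·m counterclockwise.
Net moment of existing loads = 91.04 N·m clockwise.
The sign weighs 16.9 × 10 = 169 N and must supply an equal counterclockwise moment, so its lever arm about the fulcrum is 91.04 / 169 = 0.539 m.
That puts it at 4.7 + 0.539 = 5.24 m from the right end.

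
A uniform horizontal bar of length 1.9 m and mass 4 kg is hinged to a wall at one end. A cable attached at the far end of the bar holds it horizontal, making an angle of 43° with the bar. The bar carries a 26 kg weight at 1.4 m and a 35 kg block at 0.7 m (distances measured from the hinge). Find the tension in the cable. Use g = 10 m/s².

T ≈ 499 N

Take moments about the hinge.
Beam weight: 4 × 10 = 40 N down at 0.95 m → arm 0.95 m, τ = 40 × 0.95 = 38 N·m clockwise.
Weight: 26 × 10 = 260 N down at 1.4 m → arm 1.4 m, τ = 260 × 1.4 = 364 N·m clockwise.
Block: 35 × 10 = 350 N down at 0.7 m → arm 0.7 m, τ = 350 × 0.7 = 245 N·m clockwise.
Total clockwise load moment = 647 N·m.
The cable tension T acts at 1.9 m; only its component perpendicular to the bar, T sinθ, produces torque. sin 43° = 0.682.
Στ = 0 ⇒ T × 1.9 × 0.682 = 647 ⇒ T = 647 / 1.296 = 499 N.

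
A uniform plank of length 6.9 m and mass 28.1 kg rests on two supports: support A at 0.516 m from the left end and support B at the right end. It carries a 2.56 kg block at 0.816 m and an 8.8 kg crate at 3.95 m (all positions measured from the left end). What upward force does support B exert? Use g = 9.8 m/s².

Taking torques about support A:
Beam weight: 28.1 × 9.8 = 275.4 N down at 3.45 m → arm 2.934 m, τ = 275.4 × 2.934 = 808 N·m clockwise.
Block: 2.56 × 9.8 = 25.09 N down at 0.816 m → arm 0.3 m, τ = 25.09 × 0.3 = 7.527 N·m clockwise.
Crate: 8.8 × 9.8 = 86.24 N down at 3.95 m → arm 3.434 m, τ = 86.24 × 3.434 = 296.1 N·m clockwise.
Net load moment about support A = 1112 N·m clockwise.
Reaction R at support B is upward at 6.9 m, arm 6.384 m → moment R × 6.384 counterclockwise.
Balancing moments: R × 6.384 = 1112, giving R = 174 N.

R_B ≈ 174 N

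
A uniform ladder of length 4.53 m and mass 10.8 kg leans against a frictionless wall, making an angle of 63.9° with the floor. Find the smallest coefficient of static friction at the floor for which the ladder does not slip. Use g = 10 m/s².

Taking torques about the foot of the ladder:
Ladder weight 10.8×10 = 108 N acts at 2.265 m along the ladder; its horizontal arm is 2.265·cos63.9° = 0.9965 m → τ = 107.6 N·m clockwise.
Wall normal N acts horizontally at the top; its moment arm is the height L sinθ = 4.53·sin63.9° = 4.068 m, counterclockwise.
Balancing moments: N × 4.068 = 107.6, giving N = 26.45 N.
ΣFx = 0 ⇒ f = N_wall = 26.45 N. ΣFy = 0 ⇒ N_floor = 108 N.
μ_min = f / N_floor = 26.45 / 108 = 0.245.

μ_min ≈ 0.245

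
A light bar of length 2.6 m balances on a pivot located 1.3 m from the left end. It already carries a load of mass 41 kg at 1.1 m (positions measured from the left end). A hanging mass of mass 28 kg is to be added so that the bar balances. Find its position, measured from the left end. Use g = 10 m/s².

Taking torques about the pivot (at 1.3 m from the left end):
Load: 41 × 10 = 410 N down at 1.1 m → arm 0.2 m, τ = 410 × 0.2 = 82 N·m counterclockwise.
Net moment of existing loads = 82 N·m counterclockwise.
The hanging mass weighs 28 × 10 = 280 N and must supply an equal clockwise moment, so its lever arm about the pivot is 82 / 280 = 0.293 m.
That puts it at 1.3 + 0.293 = 1.59 m from the left end.

x ≈ 1.59 m from the left end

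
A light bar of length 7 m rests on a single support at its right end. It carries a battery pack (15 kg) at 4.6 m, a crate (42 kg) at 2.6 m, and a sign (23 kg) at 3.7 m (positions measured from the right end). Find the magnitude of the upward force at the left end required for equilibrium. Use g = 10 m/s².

F ≈ 376 N

About the right end:
Battery pack: 15 × 10 = 150 N down at 4.6 m → arm 4.6 m, τ = 150 × 4.6 = 690 N·m counterclockwise.
Crate: 42 × 10 = 420 N down at 2.6 m → arm 2.6 m, τ = 420 × 2.6 = 1092 N·m counterclockwise.
Sign: 23 × 10 = 230 N down at 3.7 m → arm 3.7 m, τ = 230 × 3.7 = 851 N·m counterclockwise.
Net moment of the loads = 2633 N·m counterclockwise.
The upward force F acts at the left end, arm 7 m, giving F × 7 clockwise.
Balancing moments: F × 7 = 2633, giving F = 2633 / 7 = 376 N.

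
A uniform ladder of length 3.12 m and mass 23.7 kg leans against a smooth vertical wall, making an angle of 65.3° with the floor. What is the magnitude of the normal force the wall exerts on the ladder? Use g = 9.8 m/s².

N_wall ≈ 53.4 N

About the foot of the ladder:
Ladder weight 23.7×9.8 = 232.3 N acts at 1.56 m along the ladder; its horizontal arm is 1.56·cos65.3° = 0.6519 m → τ = 151.4 N·m clockwise.
Wall normal N acts horizontally at the top; its moment arm is the height L sinθ = 3.12·sin65.3° = 2.835 m, counterclockwise.
Balancing moments: N × 2.835 = 151.4, giving N = 53.4 N.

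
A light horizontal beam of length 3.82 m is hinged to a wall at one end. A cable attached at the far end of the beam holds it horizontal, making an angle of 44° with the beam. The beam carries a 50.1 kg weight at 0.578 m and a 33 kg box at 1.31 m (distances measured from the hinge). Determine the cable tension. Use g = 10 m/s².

T ≈ 272 N

Choose the hinge as the axis so the unknown hinge reaction has zero arm there.
Weight: 50.1 × 10 = 501 N down at 0.578 m → arm 0.578 m, τ = 501 × 0.578 = 289.6 N·m clockwise.
Box: 33 × 10 = 330 N down at 1.31 m → arm 1.31 m, τ = 330 × 1.31 = 432.3 N·m clockwise.
Total clockwise load moment = 721.9 N·m.
The cable tension T acts at 3.82 m; only its component perpendicular to the beam, T sinθ, produces torque. sin 44° = 0.6947.
Στ = 0 ⇒ T × 3.82 × 0.6947 = 721.9 ⇒ T = 721.9 / 2.654 = 272 N.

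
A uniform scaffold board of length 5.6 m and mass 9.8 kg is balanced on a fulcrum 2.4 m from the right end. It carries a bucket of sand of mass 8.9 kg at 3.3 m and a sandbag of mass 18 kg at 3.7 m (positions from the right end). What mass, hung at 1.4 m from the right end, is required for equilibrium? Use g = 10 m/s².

Sum moments about the fulcrum (at 2.4 m from the right end) (the support reaction has zero arm there).
Beam weight: 9.8 × 10 = 98 N down at 2.8 m → arm 0.4 m, τ = 98 × 0.4 = 39.2 N·m counterclockwise.
Bucket of sand: 8.9 × 10 = 89 N down at 3.3 m → arm 0.9 m, τ = 89 × 0.9 = 80.1 N·m counterclockwise.
Sandbag: 18 × 10 = 180 N down at 3.7 m → arm 1.3 m, τ = 180 × 1.3 = 234 N·m counterclockwise.
Net moment of known loads = 353.3 N·m counterclockwise.
An unknown mass m at 1.4 m has arm 1 m; its moment is m·g·1 clockwise.
Setting net torque to zero: m × 10 × 1 = 353.3 → m = 353.3 / (10 × 1) = 35.3 kg.

m ≈ 35.3 kg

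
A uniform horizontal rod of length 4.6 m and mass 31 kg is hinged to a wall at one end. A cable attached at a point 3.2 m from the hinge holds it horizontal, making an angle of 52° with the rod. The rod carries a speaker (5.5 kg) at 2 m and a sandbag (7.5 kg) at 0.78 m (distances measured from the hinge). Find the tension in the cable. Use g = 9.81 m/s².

Sum moments about the hinge (the unknown hinge reaction has zero arm there).
Beam weight: 31 × 9.81 = 304.1 N down at 2.3 m → arm 2.3 m, τ = 304.1 × 2.3 = 699.4 N·m clockwise.
Speaker: 5.5 × 9.81 = 53.96 N down at 2 m → arm 2 m, τ = 53.96 × 2 = 107.9 N·m clockwise.
Sandbag: 7.5 × 9.81 = 73.58 N down at 0.78 m → arm 0.78 m, τ = 73.58 × 0.78 = 57.39 N·m clockwise.
Total clockwise load moment = 864.7 N·m.
The cable tension T acts at 3.2 m; only its component perpendicular to the rod, T sinθ, produces torque. sin 52° = 0.788.
Balancing moments: T × 3.2 × 0.788 = 864.7, giving T = 864.7 / 2.522 = 343 N.

T ≈ 343 N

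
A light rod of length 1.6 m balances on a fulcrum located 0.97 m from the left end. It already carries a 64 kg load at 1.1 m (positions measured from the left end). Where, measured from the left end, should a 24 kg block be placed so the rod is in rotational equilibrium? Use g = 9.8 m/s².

Taking torques about the fulcrum (at 0.97 m from the left end):
Load: 64 × 9.8 = 627.2 N down at 1.1 m → arm 0.13 m, τ = 627.2 × 0.13 = 81.54 N·m clockwise.
Net moment of existing loads = 81.54 N·m clockwise.
The block weighs 24 × 9.8 = 235.2 N and must supply an equal counterclockwise moment, so its lever arm about the fulcrum is 81.54 / 235.2 = 0.347 m.
That puts it at 0.97 − 0.347 = 0.623 m from the left end.

x ≈ 0.623 m from the left end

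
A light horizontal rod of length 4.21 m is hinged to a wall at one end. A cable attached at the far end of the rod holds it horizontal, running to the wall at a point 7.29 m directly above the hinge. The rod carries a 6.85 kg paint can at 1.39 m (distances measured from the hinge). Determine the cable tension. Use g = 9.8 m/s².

T ≈ 25.6 N

Taking torques about the hinge:
Paint can: 6.85 × 9.8 = 67.13 N down at 1.39 m → arm 1.39 m, τ = 67.13 × 1.39 = 93.31 N·m clockwise.
Total clockwise load moment = 93.31 N·m.
The cable tension T acts at 4.21 m; only its component perpendicular to the rod, T sinθ, produces torque. sinθ = h/√(h²+d²) = 7.29/√(7.29²+4.21²) = 0.866.
Setting net torque to zero: T × 4.21 × 0.866 = 93.31 → T = 93.31 / 3.646 = 25.6 N.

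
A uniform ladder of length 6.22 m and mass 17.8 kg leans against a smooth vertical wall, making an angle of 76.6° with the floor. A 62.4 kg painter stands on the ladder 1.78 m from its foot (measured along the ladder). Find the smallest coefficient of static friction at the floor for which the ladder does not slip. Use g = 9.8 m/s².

Choose the foot of the ladder as the axis so the floor normal and friction both act there and drop out.
Ladder weight 17.8×9.8 = 174.4 N acts at 3.11 m along the ladder; its horizontal arm is 3.11·cos76.6° = 0.7207 m → τ = 125.7 N·m clockwise.
Painter: 62.4×9.8 = 611.5 N at 1.78 m → arm 0.4125 m → τ = 252.2 N·m clockwise.
Wall normal N acts horizontally at the top; its moment arm is the height L sinθ = 6.22·sin76.6° = 6.051 m, counterclockwise.
For rotational equilibrium, N × 6.051 = 377.9, so N = 62.45 N.
ΣFx = 0 ⇒ f = N_wall = 62.45 N. ΣFy = 0 ⇒ N_floor = 785.9 N.
μ_min = f / N_floor = 62.45 / 785.9 = 0.0795.

μ_min ≈ 0.0795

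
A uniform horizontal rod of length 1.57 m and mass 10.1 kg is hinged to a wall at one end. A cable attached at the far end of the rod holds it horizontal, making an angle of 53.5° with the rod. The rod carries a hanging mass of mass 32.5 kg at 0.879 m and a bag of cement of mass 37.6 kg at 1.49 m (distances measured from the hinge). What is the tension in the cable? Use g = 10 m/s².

Take moments about the hinge.
Beam weight: 10.1 × 10 = 101 N down at 0.785 m → arm 0.785 m, τ = 101 × 0.785 = 79.28 N·m clockwise.
Hanging mass: 32.5 × 10 = 325 N down at 0.879 m → arm 0.879 m, τ = 325 × 0.879 = 285.7 N·m clockwise.
Bag of cement: 37.6 × 10 = 376 N down at 1.49 m → arm 1.49 m, τ = 376 × 1.49 = 560.2 N·m clockwise.
Total clockwise load moment = 925.2 N·m.
The cable tension T acts at 1.57 m; only its component perpendicular to the rod, T sinθ, produces torque. sin 53.5° = 0.8039.
Setting net torque to zero: T × 1.57 × 0.8039 = 925.2 → T = 925.2 / 1.262 = 733 N.

T ≈ 733 N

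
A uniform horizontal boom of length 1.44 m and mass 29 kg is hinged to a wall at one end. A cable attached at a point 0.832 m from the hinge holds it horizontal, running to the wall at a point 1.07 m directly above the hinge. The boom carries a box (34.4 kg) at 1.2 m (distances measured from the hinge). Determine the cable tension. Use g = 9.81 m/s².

T ≈ 928 N

Take moments about the hinge.
Beam weight: 29 × 9.81 = 284.5 N down at 0.72 m → arm 0.72 m, τ = 284.5 × 0.72 = 204.8 N·m clockwise.
Box: 34.4 × 9.81 = 337.5 N down at 1.2 m → arm 1.2 m, τ = 337.5 × 1.2 = 405 N·m clockwise.
Total clockwise load moment = 609.8 N·m.
The cable tension T acts at 0.832 m; only its component perpendicular to the boom, T sinθ, produces torque. sinθ = h/√(h²+d²) = 1.07/√(1.07²+0.832²) = 0.7894.
Balancing moments: T × 0.832 × 0.7894 = 609.8, giving T = 609.8 / 0.6568 = 928 N.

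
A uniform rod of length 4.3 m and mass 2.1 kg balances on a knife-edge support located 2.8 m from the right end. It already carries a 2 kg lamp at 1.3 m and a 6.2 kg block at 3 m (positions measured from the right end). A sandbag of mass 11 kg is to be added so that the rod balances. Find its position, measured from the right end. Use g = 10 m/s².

Taking torques about the knife-edge support (at 2.8 m from the right end):
Beam weight: 2.1 × 10 = 21 N down at 2.15 m → arm 0.65 m, τ = 21 × 0.65 = 13.65 N·m clockwise.
Lamp: 2 × 10 = 20 N down at 1.3 m → arm 1.5 m, τ = 20 × 1.5 = 30 N·m clockwise.
Block: 6.2 × 10 = 62 N down at 3 m → arm 0.2 m, τ = 62 × 0.2 = 12.4 N·m counterclockwise.
Net moment of existing loads = 31.25 N·m clockwise.
The sandbag weighs 11 × 10 = 110 N and must supply an equal counterclockwise moment, so its lever arm about the knife-edge support is 31.25 / 110 = 0.284 m.
That puts it at 2.8 + 0.284 = 3.08 m from the right end.

x ≈ 3.08 m from the right end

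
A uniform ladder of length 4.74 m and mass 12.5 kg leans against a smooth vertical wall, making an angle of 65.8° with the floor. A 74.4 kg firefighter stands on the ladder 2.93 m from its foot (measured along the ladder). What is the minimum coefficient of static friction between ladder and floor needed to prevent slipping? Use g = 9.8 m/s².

μ_min ≈ 0.27

Taking torques about the foot of the ladder:
Ladder weight 12.5×9.8 = 122.5 N acts at 2.37 m along the ladder; its horizontal arm is 2.37·cos65.8° = 0.9715 m → τ = 119 N·m clockwise.
Firefighter: 74.4×9.8 = 729.1 N at 2.93 m → arm 1.201 m → τ = 875.6 N·m clockwise.
Wall normal N acts horizontally at the top; its moment arm is the height L sinθ = 4.74·sin65.8° = 4.323 m, counterclockwise.
Balancing moments: N × 4.323 = 994.6, giving N = 230.1 N.
ΣFx = 0 ⇒ f = N_wall = 230.1 N. ΣFy = 0 ⇒ N_floor = 851.6 N.
μ_min = f / N_floor = 230.1 / 851.6 = 0.27.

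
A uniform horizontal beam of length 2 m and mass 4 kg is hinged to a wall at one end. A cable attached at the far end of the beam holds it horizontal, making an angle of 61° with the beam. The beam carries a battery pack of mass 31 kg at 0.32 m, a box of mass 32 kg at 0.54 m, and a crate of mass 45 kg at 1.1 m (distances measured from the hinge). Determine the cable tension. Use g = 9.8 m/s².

Taking torques about the hinge:
Beam weight: 4 × 9.8 = 39.2 N down at 1 m → arm 1 m, τ = 39.2 × 1 = 39.2 N·m clockwise.
Battery pack: 31 × 9.8 = 303.8 N down at 0.32 m → arm 0.32 m, τ = 303.8 × 0.32 = 97.22 N·m clockwise.
Box: 32 × 9.8 = 313.6 N down at 0.54 m → arm 0.54 m, τ = 313.6 × 0.54 = 169.3 N·m clockwise.
Crate: 45 × 9.8 = 441 N down at 1.1 m → arm 1.1 m, τ = 441 × 1.1 = 485.1 N·m clockwise.
Total clockwise load moment = 790.8 N·m.
The cable tension T acts at 2 m; only its component perpendicular to the beam, T sinθ, produces torque. sin 61° = 0.8746.
Setting net torque to zero: T × 2 × 0.8746 = 790.8 → T = 790.8 / 1.749 = 452 N.

T ≈ 452 N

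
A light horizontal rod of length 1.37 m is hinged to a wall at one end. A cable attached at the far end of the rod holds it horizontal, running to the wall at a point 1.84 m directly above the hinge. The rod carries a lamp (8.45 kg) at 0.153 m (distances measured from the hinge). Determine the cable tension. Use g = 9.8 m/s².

Sum moments about the hinge (the unknown hinge reaction has zero arm there).
Lamp: 8.45 × 9.8 = 82.81 N down at 0.153 m → arm 0.153 m, τ = 82.81 × 0.153 = 12.67 N·m clockwise.
Total clockwise load moment = 12.67 N·m.
The cable tension T acts at 1.37 m; only its component perpendicular to the rod, T sinθ, produces torque. sinθ = h/√(h²+d²) = 1.84/√(1.84²+1.37²) = 0.8021.
Στ = 0 ⇒ T × 1.37 × 0.8021 = 12.67 ⇒ T = 12.67 / 1.099 = 11.5 N.

T ≈ 11.5 N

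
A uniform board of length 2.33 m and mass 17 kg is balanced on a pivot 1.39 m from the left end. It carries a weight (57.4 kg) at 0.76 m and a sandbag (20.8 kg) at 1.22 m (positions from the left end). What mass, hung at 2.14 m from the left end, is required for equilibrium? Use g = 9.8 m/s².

Taking torques about the pivot (at 1.39 m from the left end):
Beam weight: 17 × 9.8 = 166.6 N down at 1.165 m → arm 0.225 m, τ = 166.6 × 0.225 = 37.48 N·m counterclockwise.
Weight: 57.4 × 9.8 = 562.5 N down at 0.76 m → arm 0.63 m, τ = 562.5 × 0.63 = 354.4 N·m counterclockwise.
Sandbag: 20.8 × 9.8 = 203.8 N down at 1.22 m → arm 0.17 m, τ = 203.8 × 0.17 = 34.65 N·m counterclockwise.
Net moment of known loads = 426.5 N·m counterclockwise.
An unknown mass m at 2.14 m has arm 0.75 m; its moment is m·g·0.75 clockwise.
Στ = 0 ⇒ m × 9.8 × 0.75 = 426.5 ⇒ m = 426.5 / (9.8 × 0.75) = 58 kg.

m ≈ 58 kg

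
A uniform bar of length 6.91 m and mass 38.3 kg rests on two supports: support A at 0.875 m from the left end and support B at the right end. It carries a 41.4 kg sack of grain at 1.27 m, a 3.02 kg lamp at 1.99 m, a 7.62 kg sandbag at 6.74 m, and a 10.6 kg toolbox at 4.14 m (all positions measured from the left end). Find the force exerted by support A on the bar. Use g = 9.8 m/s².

R_A ≈ 668 N

About support B:
Beam weight: 38.3 × 9.8 = 375.3 N down at 3.455 m → arm 3.455 m, τ = 375.3 × 3.455 = 1297 N·m counterclockwise.
Sack of grain: 41.4 × 9.8 = 405.7 N down at 1.27 m → arm 5.64 m, τ = 405.7 × 5.64 = 2288 N·m counterclockwise.
Lamp: 3.02 × 9.8 = 29.6 N down at 1.99 m → arm 4.92 m, τ = 29.6 × 4.92 = 145.6 N·m counterclockwise.
Sandbag: 7.62 × 9.8 = 74.68 N down at 6.74 m → arm 0.17 m, τ = 74.68 × 0.17 = 12.7 N·m counterclockwise.
Toolbox: 10.6 × 9.8 = 103.9 N down at 4.14 m → arm 2.77 m, τ = 103.9 × 2.77 = 287.8 N·m counterclockwise.
Net load moment about support B = 4031 N·m counterclockwise.
Reaction R at support A is upward at 0.875 m, arm 6.035 m → moment R × 6.035 clockwise.
Setting net torque to zero: R × 6.035 = 4031 → R = 668 N.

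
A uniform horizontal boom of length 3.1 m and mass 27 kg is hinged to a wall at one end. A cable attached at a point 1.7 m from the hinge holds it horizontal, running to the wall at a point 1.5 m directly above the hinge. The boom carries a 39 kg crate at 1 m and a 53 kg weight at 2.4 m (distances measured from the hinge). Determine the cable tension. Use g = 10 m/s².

T ≈ 1850 N

Sum moments about the hinge (the unknown hinge reaction has zero arm there).
Beam weight: 27 × 10 = 270 N down at 1.55 m → arm 1.55 m, τ = 270 × 1.55 = 418.5 N·m clockwise.
Crate: 39 × 10 = 390 N down at 1 m → arm 1 m, τ = 390 × 1 = 390 N·m clockwise.
Weight: 53 × 10 = 530 N down at 2.4 m → arm 2.4 m, τ = 530 × 2.4 = 1272 N·m clockwise.
Total clockwise load moment = 2080 N·m.
The cable tension T acts at 1.7 m; only its component perpendicular to the boom, T sinθ, produces torque. sinθ = h/√(h²+d²) = 1.5/√(1.5²+1.7²) = 0.6616.
Balancing moments: T × 1.7 × 0.6616 = 2080, giving T = 2080 / 1.125 = 1850 N.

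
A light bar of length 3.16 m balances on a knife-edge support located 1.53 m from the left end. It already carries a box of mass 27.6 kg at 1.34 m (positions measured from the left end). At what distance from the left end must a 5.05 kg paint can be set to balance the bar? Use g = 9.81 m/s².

About the knife-edge support (at 1.53 m from the left end):
Box: 27.6 × 9.81 = 270.8 N down at 1.34 m → arm 0.19 m, τ = 270.8 × 0.19 = 51.45 N·m counterclockwise.
Net moment of existing loads = 51.45 N·m counterclockwise.
The paint can weighs 5.05 × 9.81 = 49.54 N and must supply an equal clockwise moment, so its lever arm about the knife-edge support is 51.45 / 49.54 = 1.04 m.
That puts it at 1.53 + 1.04 = 2.57 m from the left end.

x ≈ 2.57 m from the left end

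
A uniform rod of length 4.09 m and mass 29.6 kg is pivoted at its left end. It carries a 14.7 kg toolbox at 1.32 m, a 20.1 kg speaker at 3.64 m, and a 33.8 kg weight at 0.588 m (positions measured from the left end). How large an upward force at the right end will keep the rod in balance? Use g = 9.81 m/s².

Choose the left end as the axis so the unknown pivot reaction has zero arm there.
Beam weight: 29.6 × 9.81 = 290.4 N down at 2.045 m → arm 2.045 m, τ = 290.4 × 2.045 = 593.9 N·m clockwise.
Toolbox: 14.7 × 9.81 = 144.2 N down at 1.32 m → arm 1.32 m, τ = 144.2 × 1.32 = 190.3 N·m clockwise.
Speaker: 20.1 × 9.81 = 197.2 N down at 3.64 m → arm 3.64 m, τ = 197.2 × 3.64 = 717.8 N·m clockwise.
Weight: 33.8 × 9.81 = 331.6 N down at 0.588 m → arm 0.588 m, τ = 331.6 × 0.588 = 195 N·m clockwise.
Net moment of the loads = 1697 N·m clockwise.
The upward force F acts at the right end, arm 4.09 m, giving F × 4.09 counterclockwise.
For rotational equilibrium, F × 4.09 = 1697, so F = 1697 / 4.09 = 415 N.

F ≈ 415 N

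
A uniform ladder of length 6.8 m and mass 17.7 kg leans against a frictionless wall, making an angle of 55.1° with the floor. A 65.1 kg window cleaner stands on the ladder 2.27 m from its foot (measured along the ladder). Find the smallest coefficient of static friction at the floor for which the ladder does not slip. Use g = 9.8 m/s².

Choose the foot of the ladder as the axis so the floor normal and friction both act there and drop out.
Ladder weight 17.7×9.8 = 173.5 N acts at 3.4 m along the ladder; its horizontal arm is 3.4·cos55.1° = 1.945 m → τ = 337.5 N·m clockwise.
Window cleaner: 65.1×9.8 = 638 N at 2.27 m → arm 1.299 m → τ = 828.8 N·m clockwise.
Wall normal N acts horizontally at the top; its moment arm is the height L sinθ = 6.8·sin55.1° = 5.577 m, counterclockwise.
For rotational equilibrium, N × 5.577 = 1166, so N = 209.1 N.
ΣFx = 0 ⇒ f = N_wall = 209.1 N. ΣFy = 0 ⇒ N_floor = 811.5 N.
μ_min = f / N_floor = 209.1 / 811.5 = 0.258.

μ_min ≈ 0.258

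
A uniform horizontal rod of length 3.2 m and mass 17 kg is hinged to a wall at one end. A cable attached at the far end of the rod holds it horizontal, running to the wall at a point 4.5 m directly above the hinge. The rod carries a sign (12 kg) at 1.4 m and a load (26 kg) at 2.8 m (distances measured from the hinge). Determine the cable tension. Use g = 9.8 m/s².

Sum moments about the hinge (the unknown hinge reaction has zero arm there).
Beam weight: 17 × 9.8 = 166.6 N down at 1.6 m → arm 1.6 m, τ = 166.6 × 1.6 = 266.6 N·m clockwise.
Sign: 12 × 9.8 = 117.6 N down at 1.4 m → arm 1.4 m, τ = 117.6 × 1.4 = 164.6 N·m clockwise.
Load: 26 × 9.8 = 254.8 N down at 2.8 m → arm 2.8 m, τ = 254.8 × 2.8 = 713.4 N·m clockwise.
Total clockwise load moment = 1145 N·m.
The cable tension T acts at 3.2 m; only its component perpendicular to the rod, T sinθ, produces torque. sinθ = h/√(h²+d²) = 4.5/√(4.5²+3.2²) = 0.815.
Στ = 0 ⇒ T × 3.2 × 0.815 = 1145 ⇒ T = 1145 / 2.608 = 439 N.

T ≈ 439 N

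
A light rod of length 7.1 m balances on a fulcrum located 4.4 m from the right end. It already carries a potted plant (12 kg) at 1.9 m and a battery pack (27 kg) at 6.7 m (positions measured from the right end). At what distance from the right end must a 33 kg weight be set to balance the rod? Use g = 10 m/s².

Sum moments about the fulcrum (at 4.4 m from the right end) (the support reaction has zero arm there).
Potted plant: 12 × 10 = 120 N down at 1.9 m → arm 2.5 m, τ = 120 × 2.5 = 300 N·m clockwise.
Battery pack: 27 × 10 = 270 N down at 6.7 m → arm 2.3 m, τ = 270 × 2.3 = 621 N·m counterclockwise.
Net moment of existing loads = 321 N·m counterclockwise.
The weight weighs 33 × 10 = 330 N and must supply an equal clockwise moment, so its lever arm about the fulcrum is 321 / 330 = 0.973 m.
That puts it at 4.4 − 0.973 = 3.43 m from the right end.

x ≈ 3.43 m from the right end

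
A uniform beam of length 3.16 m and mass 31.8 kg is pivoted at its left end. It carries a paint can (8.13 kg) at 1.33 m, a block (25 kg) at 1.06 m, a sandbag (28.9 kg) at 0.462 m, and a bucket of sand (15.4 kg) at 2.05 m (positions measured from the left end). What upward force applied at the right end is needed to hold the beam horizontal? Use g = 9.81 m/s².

F ≈ 411 N

Taking torques about the left end:
Beam weight: 31.8 × 9.81 = 312 N down at 1.58 m → arm 1.58 m, τ = 312 × 1.58 = 493 N·m clockwise.
Paint can: 8.13 × 9.81 = 79.76 N down at 1.33 m → arm 1.33 m, τ = 79.76 × 1.33 = 106.1 N·m clockwise.
Block: 25 × 9.81 = 245.2 N down at 1.06 m → arm 1.06 m, τ = 245.2 × 1.06 = 259.9 N·m clockwise.
Sandbag: 28.9 × 9.81 = 283.5 N down at 0.462 m → arm 0.462 m, τ = 283.5 × 0.462 = 131 N·m clockwise.
Bucket of sand: 15.4 × 9.81 = 151.1 N down at 2.05 m → arm 2.05 m, τ = 151.1 × 2.05 = 309.8 N·m clockwise.
Net moment of the loads = 1300 N·m clockwise.
The upward force F acts at the right end, arm 3.16 m, giving F × 3.16 counterclockwise.
Στ = 0 ⇒ F × 3.16 = 1300 ⇒ F = 1300 / 3.16 = 411 N.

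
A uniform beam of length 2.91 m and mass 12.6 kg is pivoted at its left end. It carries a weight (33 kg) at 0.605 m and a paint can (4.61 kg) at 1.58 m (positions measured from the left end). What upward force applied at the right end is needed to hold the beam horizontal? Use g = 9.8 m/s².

About the left end:
Beam weight: 12.6 × 9.8 = 123.5 N down at 1.455 m → arm 1.455 m, τ = 123.5 × 1.455 = 179.7 N·m clockwise.
Weight: 33 × 9.8 = 323.4 N down at 0.605 m → arm 0.605 m, τ = 323.4 × 0.605 = 195.7 N·m clockwise.
Paint can: 4.61 × 9.8 = 45.18 N down at 1.58 m → arm 1.58 m, τ = 45.18 × 1.58 = 71.38 N·m clockwise.
Net moment of the loads = 446.8 N·m clockwise.
The upward force F acts at the right end, arm 2.91 m, giving F × 2.91 counterclockwise.
Στ = 0 ⇒ F × 2.91 = 446.8 ⇒ F = 446.8 / 2.91 = 154 N.

F ≈ 154 N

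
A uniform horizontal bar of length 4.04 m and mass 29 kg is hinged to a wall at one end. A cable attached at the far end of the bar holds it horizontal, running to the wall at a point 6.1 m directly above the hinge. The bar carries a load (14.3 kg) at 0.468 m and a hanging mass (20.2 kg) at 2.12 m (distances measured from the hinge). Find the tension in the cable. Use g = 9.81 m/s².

Taking torques about the hinge:
Beam weight: 29 × 9.81 = 284.5 N down at 2.02 m → arm 2.02 m, τ = 284.5 × 2.02 = 574.7 N·m clockwise.
Load: 14.3 × 9.81 = 140.3 N down at 0.468 m → arm 0.468 m, τ = 140.3 × 0.468 = 65.66 N·m clockwise.
Hanging mass: 20.2 × 9.81 = 198.2 N down at 2.12 m → arm 2.12 m, τ = 198.2 × 2.12 = 420.2 N·m clockwise.
Total clockwise load moment = 1061 N·m.
The cable tension T acts at 4.04 m; only its component perpendicular to the bar, T sinθ, produces torque. sinθ = h/√(h²+d²) = 6.1/√(6.1²+4.04²) = 0.8337.
Setting net torque to zero: T × 4.04 × 0.8337 = 1061 → T = 1061 / 3.368 = 315 N.

T ≈ 315 N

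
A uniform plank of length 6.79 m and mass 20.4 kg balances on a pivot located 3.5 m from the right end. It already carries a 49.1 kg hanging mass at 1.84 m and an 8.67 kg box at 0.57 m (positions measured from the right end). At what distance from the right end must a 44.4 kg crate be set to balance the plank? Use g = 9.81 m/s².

x ≈ 5.96 m from the right end

Taking torques about the pivot (at 3.5 m from the right end):
Beam weight: 20.4 × 9.81 = 200.1 N down at 3.395 m → arm 0.105 m, τ = 200.1 × 0.105 = 21.01 N·m clockwise.
Hanging mass: 49.1 × 9.81 = 481.7 N down at 1.84 m → arm 1.66 m, τ = 481.7 × 1.66 = 799.6 N·m clockwise.
Box: 8.67 × 9.81 = 85.05 N down at 0.57 m → arm 2.93 m, τ = 85.05 × 2.93 = 249.2 N·m clockwise.
Net moment of existing loads = 1070 N·m clockwise.
The crate weighs 44.4 × 9.81 = 435.6 N and must supply an equal counterclockwise moment, so its lever arm about the pivot is 1070 / 435.6 = 2.46 m.
That puts it at 3.5 + 2.46 = 5.96 m from the right end.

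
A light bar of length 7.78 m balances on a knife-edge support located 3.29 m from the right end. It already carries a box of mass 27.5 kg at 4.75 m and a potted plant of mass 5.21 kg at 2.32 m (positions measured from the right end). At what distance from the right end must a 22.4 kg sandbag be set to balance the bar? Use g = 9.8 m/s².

x ≈ 1.72 m from the right end

Taking torques about the knife-edge support (at 3.29 m from the right end):
Box: 27.5 × 9.8 = 269.5 N down at 4.75 m → arm 1.46 m, τ = 269.5 × 1.46 = 393.5 N·m counterclockwise.
Potted plant: 5.21 × 9.8 = 51.06 N down at 2.32 m → arm 0.97 m, τ = 51.06 × 0.97 = 49.53 N·m clockwise.
Net moment of existing loads = 344 N·m counterclockwise.
The sandbag weighs 22.4 × 9.8 = 219.5 N and must supply an equal clockwise moment, so its lever arm about the knife-edge support is 344 / 219.5 = 1.57 m.
That puts it at 3.29 − 1.57 = 1.72 m from the right end.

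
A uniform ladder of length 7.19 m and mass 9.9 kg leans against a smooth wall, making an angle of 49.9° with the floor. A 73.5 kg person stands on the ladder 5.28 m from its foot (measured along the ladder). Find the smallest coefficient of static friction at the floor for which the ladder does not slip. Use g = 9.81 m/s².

Sum moments about the foot of the ladder (the floor normal and friction both act there and drop out).
Ladder weight 9.9×9.81 = 97.12 N acts at 3.595 m along the ladder; its horizontal arm is 3.595·cos49.9° = 2.316 m → τ = 224.9 N·m clockwise.
Person: 73.5×9.81 = 721 N at 5.28 m → arm 3.401 m → τ = 2452 N·m clockwise.
Wall normal N acts horizontally at the top; its moment arm is the height L sinθ = 7.19·sin49.9° = 5.5 m, counterclockwise.
Στ = 0 ⇒ N × 5.5 = 2677 ⇒ N = 486.7 N.
ΣFx = 0 ⇒ f = N_wall = 486.7 N. ΣFy = 0 ⇒ N_floor = 818.1 N.
μ_min = f / N_floor = 486.7 / 818.1 = 0.595.

μ_min ≈ 0.595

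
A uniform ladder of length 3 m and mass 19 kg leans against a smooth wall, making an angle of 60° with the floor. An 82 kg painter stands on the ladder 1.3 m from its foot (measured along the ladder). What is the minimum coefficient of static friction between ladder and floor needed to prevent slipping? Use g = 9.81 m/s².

Take moments about the foot of the ladder.
Ladder weight 19×9.81 = 186.4 N acts at 1.5 m along the ladder; its horizontal arm is 1.5·cos60° = 0.75 m → τ = 139.8 N·m clockwise.
Painter: 82×9.81 = 804.4 N at 1.3 m → arm 0.65 m → τ = 522.9 N·m clockwise.
Wall normal N acts horizontally at the top; its moment arm is the height L sinθ = 3·sin60° = 2.598 m, counterclockwise.
For rotational equilibrium, N × 2.598 = 662.7, so N = 255.1 N.
ΣFx = 0 ⇒ f = N_wall = 255.1 N. ΣFy = 0 ⇒ N_floor = 990.8 N.
μ_min = f / N_floor = 255.1 / 990.8 = 0.257.

μ_min ≈ 0.257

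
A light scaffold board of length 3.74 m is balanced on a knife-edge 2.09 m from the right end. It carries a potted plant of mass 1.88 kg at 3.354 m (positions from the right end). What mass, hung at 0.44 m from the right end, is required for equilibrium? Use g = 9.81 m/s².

Sum moments about the knife-edge (at 2.09 m from the right end) (the support reaction has zero arm there).
Potted plant: 1.88 × 9.81 = 18.44 N down at 3.354 m → arm 1.264 m, τ = 18.44 × 1.264 = 23.31 N·m counterclockwise.
Net moment of known loads = 23.31 N·m counterclockwise.
An unknown mass m at 0.44 m has arm 1.65 m; its moment is m·g·1.65 clockwise.
For rotational equilibrium, m × 9.81 × 1.65 = 23.31, so m = 23.31 / (9.81 × 1.65) = 1.44 kg.

m ≈ 1.44 kg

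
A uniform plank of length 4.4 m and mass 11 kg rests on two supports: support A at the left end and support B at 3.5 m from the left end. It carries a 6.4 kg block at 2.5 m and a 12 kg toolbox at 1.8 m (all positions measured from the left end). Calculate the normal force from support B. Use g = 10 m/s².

Choose support A as the axis so its reaction then has zero moment arm.
Beam weight: 11 × 10 = 110 N down at 2.2 m → arm 2.2 m, τ = 110 × 2.2 = 242 N·m clockwise.
Block: 6.4 × 10 = 64 N down at 2.5 m → arm 2.5 m, τ = 64 × 2.5 = 160 N·m clockwise.
Toolbox: 12 × 10 = 120 N down at 1.8 m → arm 1.8 m, τ = 120 × 1.8 = 216 N·m clockwise.
Net load moment about support A = 618 N·m clockwise.
Reaction R at support B is upward at 3.5 m, arm 3.5 m → moment R × 3.5 counterclockwise.
Balancing moments: R × 3.5 = 618, giving R = 177 N.

R_B ≈ 177 N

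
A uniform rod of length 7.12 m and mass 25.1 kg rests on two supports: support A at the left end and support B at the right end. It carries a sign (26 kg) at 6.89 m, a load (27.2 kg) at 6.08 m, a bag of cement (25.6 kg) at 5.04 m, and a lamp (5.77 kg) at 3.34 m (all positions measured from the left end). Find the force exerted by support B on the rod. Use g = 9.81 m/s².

Take moments about support A.
Beam weight: 25.1 × 9.81 = 246.2 N down at 3.56 m → arm 3.56 m, τ = 246.2 × 3.56 = 876.5 N·m clockwise.
Sign: 26 × 9.81 = 255.1 N down at 6.89 m → arm 6.89 m, τ = 255.1 × 6.89 = 1758 N·m clockwise.
Load: 27.2 × 9.81 = 266.8 N down at 6.08 m → arm 6.08 m, τ = 266.8 × 6.08 = 1622 N·m clockwise.
Bag of cement: 25.6 × 9.81 = 251.1 N down at 5.04 m → arm 5.04 m, τ = 251.1 × 5.04 = 1266 N·m clockwise.
Lamp: 5.77 × 9.81 = 56.6 N down at 3.34 m → arm 3.34 m, τ = 56.6 × 3.34 = 189 N·m clockwise.
Net load moment about support A = 5712 N·m clockwise.
Reaction R at support B is upward at 7.12 m, arm 7.12 m → moment R × 7.12 counterclockwise.
For rotational equilibrium, R × 7.12 = 5712, so R = 802 N.

R_B ≈ 802 N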